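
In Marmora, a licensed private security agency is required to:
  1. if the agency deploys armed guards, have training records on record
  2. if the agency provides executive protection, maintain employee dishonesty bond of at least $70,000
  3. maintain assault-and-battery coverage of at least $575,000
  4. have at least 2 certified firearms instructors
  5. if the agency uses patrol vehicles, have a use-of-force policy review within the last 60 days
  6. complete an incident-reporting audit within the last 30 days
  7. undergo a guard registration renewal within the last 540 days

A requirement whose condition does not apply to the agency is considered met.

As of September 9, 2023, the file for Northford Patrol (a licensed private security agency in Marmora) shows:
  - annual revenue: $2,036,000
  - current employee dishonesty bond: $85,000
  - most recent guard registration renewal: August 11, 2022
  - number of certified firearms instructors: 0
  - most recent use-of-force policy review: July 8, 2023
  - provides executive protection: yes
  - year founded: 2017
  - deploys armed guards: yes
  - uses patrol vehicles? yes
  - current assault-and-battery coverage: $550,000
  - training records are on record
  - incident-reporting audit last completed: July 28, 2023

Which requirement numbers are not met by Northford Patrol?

1. condition 'deploys armed guards' holds; training records present → met
2. condition 'provides executive protection' holds; employee dishonesty bond $85,000 ≥ $70,000 → met
3. assault-and-battery coverage $550,000 < $575,000 → not met
4. certified firearms instructors 0 < 2 → not met
5. condition 'uses patrol vehicles' holds; use-of-force policy review 63 days ago vs limit 60 → not met
6. incident-reporting audit 43 days ago vs limit 30 → not met
7. guard registration renewal 394 days ago vs limit 540 → met
Not met: 3, 4, 5, 6

3, 4, 5, 6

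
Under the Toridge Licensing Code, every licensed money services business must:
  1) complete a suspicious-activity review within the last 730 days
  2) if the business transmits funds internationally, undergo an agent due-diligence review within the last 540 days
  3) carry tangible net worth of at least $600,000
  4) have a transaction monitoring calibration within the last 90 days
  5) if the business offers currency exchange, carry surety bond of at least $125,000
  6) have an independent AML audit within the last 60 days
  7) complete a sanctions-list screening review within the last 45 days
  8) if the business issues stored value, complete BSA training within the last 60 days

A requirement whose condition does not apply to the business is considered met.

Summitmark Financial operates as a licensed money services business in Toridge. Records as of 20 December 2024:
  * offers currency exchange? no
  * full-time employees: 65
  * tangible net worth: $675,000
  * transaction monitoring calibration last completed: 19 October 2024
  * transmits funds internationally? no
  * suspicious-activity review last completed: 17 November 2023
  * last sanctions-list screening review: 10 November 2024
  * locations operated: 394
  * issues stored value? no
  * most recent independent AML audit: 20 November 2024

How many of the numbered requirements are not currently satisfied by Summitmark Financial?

0

1. suspicious-activity review 399 days ago vs limit 730 → met
2. condition 'transmits funds internationally' does not hold → requirement n/a → met
3. tangible net worth $675,000 ≥ $600,000 → met
4. transaction monitoring calibration 62 days ago vs limit 90 → met
5. condition 'offers currency exchange' does not hold → requirement n/a → met
6. independent AML audit 30 days ago vs limit 60 → met
7. sanctions-list screening review 40 days ago vs limit 45 → met
8. condition 'issues stored value' does not hold → requirement n/a → met
Not met: 0 of 8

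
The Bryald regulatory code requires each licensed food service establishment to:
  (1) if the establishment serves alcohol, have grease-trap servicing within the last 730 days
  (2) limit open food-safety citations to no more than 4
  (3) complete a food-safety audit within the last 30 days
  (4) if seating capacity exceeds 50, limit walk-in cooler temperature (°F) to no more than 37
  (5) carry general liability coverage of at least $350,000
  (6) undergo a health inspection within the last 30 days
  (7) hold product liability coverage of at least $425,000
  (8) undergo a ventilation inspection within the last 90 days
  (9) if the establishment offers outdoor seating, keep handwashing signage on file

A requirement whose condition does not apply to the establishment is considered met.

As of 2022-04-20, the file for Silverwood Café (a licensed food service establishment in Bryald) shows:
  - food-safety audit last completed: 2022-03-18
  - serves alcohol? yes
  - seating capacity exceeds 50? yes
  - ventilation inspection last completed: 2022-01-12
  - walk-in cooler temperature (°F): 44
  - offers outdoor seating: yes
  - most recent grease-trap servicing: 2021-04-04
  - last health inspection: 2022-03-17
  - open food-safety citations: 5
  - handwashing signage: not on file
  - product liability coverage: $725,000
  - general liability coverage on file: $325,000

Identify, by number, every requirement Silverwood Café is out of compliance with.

2, 3, 4, 5, 6, 8, 9

1. condition 'serves alcohol' holds; grease-trap servicing 381 days ago vs limit 730 → met
2. open food-safety citations 5 > 4 → not met
3. food-safety audit 33 days ago vs limit 30 → not met
4. condition 'seating capacity exceeds 50' holds; walk-in cooler temperature (°F) 44 > 37 → not met
5. general liability coverage $325,000 < $350,000 → not met
6. health inspection 34 days ago vs limit 30 → not met
7. product liability coverage $725,000 ≥ $425,000 → met
8. ventilation inspection 98 days ago vs limit 90 → not met
9. condition 'offers outdoor seating' holds; handwashing signage absent → not met
Not met: 2, 3, 4, 5, 6, 8, 9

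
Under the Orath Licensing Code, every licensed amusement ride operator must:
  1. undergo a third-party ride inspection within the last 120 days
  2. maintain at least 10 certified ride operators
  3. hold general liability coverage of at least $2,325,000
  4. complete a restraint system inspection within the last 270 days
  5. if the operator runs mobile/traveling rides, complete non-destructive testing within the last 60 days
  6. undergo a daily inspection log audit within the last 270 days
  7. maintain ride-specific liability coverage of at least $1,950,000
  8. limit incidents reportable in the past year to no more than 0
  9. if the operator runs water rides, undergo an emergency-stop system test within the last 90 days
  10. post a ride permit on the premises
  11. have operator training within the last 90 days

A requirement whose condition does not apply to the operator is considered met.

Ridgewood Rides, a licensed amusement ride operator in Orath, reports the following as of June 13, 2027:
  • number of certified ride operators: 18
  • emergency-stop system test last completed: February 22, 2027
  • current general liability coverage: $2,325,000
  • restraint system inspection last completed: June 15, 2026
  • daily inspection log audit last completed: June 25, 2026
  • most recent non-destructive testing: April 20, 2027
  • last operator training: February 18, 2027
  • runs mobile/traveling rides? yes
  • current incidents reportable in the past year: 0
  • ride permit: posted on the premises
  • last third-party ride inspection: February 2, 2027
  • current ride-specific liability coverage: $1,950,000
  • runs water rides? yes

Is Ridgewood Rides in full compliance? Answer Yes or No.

1. third-party ride inspection 131 days ago vs limit 120 → not met
2. certified ride operators 18 ≥ 10 → met
3. general liability coverage $2,325,000 ≥ $2,325,000 → met
4. restraint system inspection 363 days ago vs limit 270 → not met
5. condition 'runs mobile/traveling rides' holds; non-destructive testing 54 days ago vs limit 60 → met
6. daily inspection log audit 353 days ago vs limit 270 → not met
7. ride-specific liability coverage $1,950,000 ≥ $1,950,000 → met
8. incidents reportable in the past year 0 ≤ 0 → met
9. condition 'runs water rides' holds; emergency-stop system test 111 days ago vs limit 90 → not met
10. ride permit present → met
11. operator training 115 days ago vs limit 90 → not met
Not met: 1, 4, 6, 9, 11

No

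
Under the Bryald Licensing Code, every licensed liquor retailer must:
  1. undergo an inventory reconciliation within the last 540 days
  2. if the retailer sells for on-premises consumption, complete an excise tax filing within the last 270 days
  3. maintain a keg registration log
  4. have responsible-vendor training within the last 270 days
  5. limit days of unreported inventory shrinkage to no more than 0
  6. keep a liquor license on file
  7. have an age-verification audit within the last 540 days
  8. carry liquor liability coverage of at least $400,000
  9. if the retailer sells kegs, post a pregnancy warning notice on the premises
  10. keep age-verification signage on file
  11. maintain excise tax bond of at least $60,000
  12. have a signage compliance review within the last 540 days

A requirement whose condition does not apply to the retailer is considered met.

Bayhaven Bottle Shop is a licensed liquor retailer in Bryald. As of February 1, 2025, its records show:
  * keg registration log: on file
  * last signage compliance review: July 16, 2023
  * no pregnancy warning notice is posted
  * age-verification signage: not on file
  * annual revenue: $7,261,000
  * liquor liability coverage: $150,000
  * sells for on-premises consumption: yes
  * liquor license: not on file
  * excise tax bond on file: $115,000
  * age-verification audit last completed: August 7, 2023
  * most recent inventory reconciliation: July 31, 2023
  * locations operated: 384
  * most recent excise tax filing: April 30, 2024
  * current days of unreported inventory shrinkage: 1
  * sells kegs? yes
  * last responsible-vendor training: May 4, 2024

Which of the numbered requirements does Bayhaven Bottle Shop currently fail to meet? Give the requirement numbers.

1. inventory reconciliation 551 days ago vs limit 540 → not met
2. condition 'sells for on-premises consumption' holds; excise tax filing 277 days ago vs limit 270 → not met
3. keg registration log present → met
4. responsible-vendor training 273 days ago vs limit 270 → not met
5. days of unreported inventory shrinkage 1 > 0 → not met
6. liquor license absent → not met
7. age-verification audit 544 days ago vs limit 540 → not met
8. liquor liability coverage $150,000 < $400,000 → not met
9. condition 'sells kegs' holds; pregnancy warning notice absent → not met
10. age-verification signage absent → not met
11. excise tax bond $115,000 ≥ $60,000 → met
12. signage compliance review 566 days ago vs limit 540 → not met
Not met: 1, 2, 4, 5, 6, 7, 8, 9, 10, 12

1, 2, 4, 5, 6, 7, 8, 9, 10, 12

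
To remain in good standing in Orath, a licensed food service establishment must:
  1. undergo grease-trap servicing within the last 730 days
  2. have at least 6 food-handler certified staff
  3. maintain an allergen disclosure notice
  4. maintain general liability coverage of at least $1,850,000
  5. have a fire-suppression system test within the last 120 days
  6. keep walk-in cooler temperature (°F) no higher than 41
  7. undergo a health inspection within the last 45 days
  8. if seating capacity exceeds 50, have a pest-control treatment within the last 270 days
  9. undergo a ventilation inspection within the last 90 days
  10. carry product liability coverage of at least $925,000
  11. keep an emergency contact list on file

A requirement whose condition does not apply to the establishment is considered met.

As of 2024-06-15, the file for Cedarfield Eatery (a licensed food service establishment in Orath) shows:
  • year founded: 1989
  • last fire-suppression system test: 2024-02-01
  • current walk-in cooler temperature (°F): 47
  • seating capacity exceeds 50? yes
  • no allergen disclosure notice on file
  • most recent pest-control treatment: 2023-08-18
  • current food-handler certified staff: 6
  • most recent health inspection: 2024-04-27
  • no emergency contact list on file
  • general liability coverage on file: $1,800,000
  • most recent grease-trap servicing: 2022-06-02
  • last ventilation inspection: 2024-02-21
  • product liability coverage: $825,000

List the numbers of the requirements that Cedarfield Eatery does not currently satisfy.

1. grease-trap servicing 744 days ago vs limit 730 → not met
2. food-handler certified staff 6 ≥ 6 → met
3. allergen disclosure notice absent → not met
4. general liability coverage $1,800,000 < $1,850,000 → not met
5. fire-suppression system test 135 days ago vs limit 120 → not met
6. walk-in cooler temperature (°F) 47 > 41 → not met
7. health inspection 49 days ago vs limit 45 → not met
8. condition 'seating capacity exceeds 50' holds; pest-control treatment 302 days ago vs limit 270 → not met
9. ventilation inspection 115 days ago vs limit 90 → not met
10. product liability coverage $825,000 < $925,000 → not met
11. emergency contact list absent → not met
Not met: 1, 3, 4, 5, 6, 7, 8, 9, 10, 11

1, 3, 4, 5, 6, 7, 8, 9, 10, 11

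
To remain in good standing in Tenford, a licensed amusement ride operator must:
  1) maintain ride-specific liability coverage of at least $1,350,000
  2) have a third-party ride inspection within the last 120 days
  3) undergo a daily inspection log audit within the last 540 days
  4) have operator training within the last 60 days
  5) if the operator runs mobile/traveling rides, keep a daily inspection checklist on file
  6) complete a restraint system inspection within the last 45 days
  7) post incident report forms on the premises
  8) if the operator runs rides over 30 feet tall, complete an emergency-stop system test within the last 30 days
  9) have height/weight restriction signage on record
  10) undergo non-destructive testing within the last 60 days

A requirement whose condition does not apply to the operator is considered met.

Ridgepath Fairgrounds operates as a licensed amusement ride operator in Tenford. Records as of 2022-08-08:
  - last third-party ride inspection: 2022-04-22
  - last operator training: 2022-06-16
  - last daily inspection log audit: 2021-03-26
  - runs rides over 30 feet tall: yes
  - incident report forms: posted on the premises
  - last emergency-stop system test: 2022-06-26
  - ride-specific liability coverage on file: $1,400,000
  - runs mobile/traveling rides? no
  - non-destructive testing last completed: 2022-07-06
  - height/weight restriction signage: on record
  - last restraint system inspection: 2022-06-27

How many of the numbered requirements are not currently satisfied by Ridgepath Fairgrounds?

1

1. ride-specific liability coverage $1,400,000 ≥ $1,350,000 → met
2. third-party ride inspection 108 days ago vs limit 120 → met
3. daily inspection log audit 500 days ago vs limit 540 → met
4. operator training 53 days ago vs limit 60 → met
5. condition 'runs mobile/traveling rides' does not hold → requirement n/a → met
6. restraint system inspection 42 days ago vs limit 45 → met
7. incident report forms present → met
8. condition 'runs rides over 30 feet tall' holds; emergency-stop system test 43 days ago vs limit 30 → not met
9. height/weight restriction signage present → met
10. non-destructive testing 33 days ago vs limit 60 → met
Not met: 1 of 10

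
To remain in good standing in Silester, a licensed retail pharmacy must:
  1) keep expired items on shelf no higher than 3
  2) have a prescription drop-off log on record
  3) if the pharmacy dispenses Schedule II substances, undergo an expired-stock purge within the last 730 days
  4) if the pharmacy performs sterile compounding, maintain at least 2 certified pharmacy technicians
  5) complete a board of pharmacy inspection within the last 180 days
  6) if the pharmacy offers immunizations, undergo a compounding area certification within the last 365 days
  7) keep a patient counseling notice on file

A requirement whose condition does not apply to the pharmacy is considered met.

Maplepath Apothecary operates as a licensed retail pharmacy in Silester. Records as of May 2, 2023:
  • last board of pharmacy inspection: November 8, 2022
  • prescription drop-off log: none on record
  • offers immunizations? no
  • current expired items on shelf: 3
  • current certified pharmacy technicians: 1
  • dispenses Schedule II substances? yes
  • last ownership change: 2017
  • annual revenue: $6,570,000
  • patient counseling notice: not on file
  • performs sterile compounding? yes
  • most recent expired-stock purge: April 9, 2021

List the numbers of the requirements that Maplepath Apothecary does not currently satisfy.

1. expired items on shelf 3 ≤ 3 → met
2. prescription drop-off log absent → not met
3. condition 'dispenses Schedule II substances' holds; expired-stock purge 753 days ago vs limit 730 → not met
4. condition 'performs sterile compounding' holds; certified pharmacy technicians 1 < 2 → not met
5. board of pharmacy inspection 175 days ago vs limit 180 → met
6. condition 'offers immunizations' does not hold → requirement n/a → met
7. patient counseling notice absent → not met
Not met: 2, 3, 4, 7

2, 3, 4, 7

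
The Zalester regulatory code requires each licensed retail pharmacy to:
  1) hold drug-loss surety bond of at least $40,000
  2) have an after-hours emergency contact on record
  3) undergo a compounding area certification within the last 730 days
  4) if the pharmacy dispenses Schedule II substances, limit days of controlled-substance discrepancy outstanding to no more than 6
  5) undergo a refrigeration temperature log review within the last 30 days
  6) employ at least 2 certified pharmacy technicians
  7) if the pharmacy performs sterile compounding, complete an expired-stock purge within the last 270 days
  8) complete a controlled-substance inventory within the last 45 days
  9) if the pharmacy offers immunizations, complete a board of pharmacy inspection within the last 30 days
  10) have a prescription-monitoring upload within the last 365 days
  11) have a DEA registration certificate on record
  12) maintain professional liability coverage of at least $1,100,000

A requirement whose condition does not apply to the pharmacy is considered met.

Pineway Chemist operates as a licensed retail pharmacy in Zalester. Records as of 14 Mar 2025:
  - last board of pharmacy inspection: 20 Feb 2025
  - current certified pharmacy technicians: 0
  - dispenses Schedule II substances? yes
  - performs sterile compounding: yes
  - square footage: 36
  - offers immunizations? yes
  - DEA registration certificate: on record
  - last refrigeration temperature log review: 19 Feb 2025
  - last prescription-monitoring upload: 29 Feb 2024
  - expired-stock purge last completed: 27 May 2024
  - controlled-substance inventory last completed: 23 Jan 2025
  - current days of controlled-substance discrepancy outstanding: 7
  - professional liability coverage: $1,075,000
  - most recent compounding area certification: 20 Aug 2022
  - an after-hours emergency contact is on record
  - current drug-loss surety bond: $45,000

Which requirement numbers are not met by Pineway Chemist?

3, 4, 6, 7, 8, 10, 12

1. drug-loss surety bond $45,000 ≥ $40,000 → met
2. after-hours emergency contact present → met
3. compounding area certification 937 days ago vs limit 730 → not met
4. condition 'dispenses Schedule II substances' holds; days of controlled-substance discrepancy outstanding 7 > 6 → not met
5. refrigeration temperature log review 23 days ago vs limit 30 → met
6. certified pharmacy technicians 0 < 2 → not met
7. condition 'performs sterile compounding' holds; expired-stock purge 291 days ago vs limit 270 → not met
8. controlled-substance inventory 50 days ago vs limit 45 → not met
9. condition 'offers immunizations' holds; board of pharmacy inspection 22 days ago vs limit 30 → met
10. prescription-monitoring upload 379 days ago vs limit 365 → not met
11. DEA registration certificate present → met
12. professional liability coverage $1,075,000 < $1,100,000 → not met
Not met: 3, 4, 6, 7, 8, 10, 12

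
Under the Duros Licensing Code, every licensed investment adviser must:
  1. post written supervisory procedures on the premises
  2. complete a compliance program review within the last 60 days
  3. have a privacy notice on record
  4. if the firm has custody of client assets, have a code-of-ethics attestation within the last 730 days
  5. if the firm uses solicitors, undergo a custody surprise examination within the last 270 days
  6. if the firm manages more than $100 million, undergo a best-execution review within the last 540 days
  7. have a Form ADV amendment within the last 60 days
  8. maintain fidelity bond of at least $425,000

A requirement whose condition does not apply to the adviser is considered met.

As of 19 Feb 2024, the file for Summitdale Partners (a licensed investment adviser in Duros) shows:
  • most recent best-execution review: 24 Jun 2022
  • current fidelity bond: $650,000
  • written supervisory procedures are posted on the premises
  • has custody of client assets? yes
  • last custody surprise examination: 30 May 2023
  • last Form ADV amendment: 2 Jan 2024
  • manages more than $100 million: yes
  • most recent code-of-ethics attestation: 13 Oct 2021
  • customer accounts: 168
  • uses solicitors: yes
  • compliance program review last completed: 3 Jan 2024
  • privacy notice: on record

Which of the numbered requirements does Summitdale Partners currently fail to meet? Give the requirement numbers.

1. written supervisory procedures present → met
2. compliance program review 47 days ago vs limit 60 → met
3. privacy notice present → met
4. condition 'has custody of client assets' holds; code-of-ethics attestation 859 days ago vs limit 730 → not met
5. condition 'uses solicitors' holds; custody surprise examination 265 days ago vs limit 270 → met
6. condition 'manages more than $100 million' holds; best-execution review 605 days ago vs limit 540 → not met
7. Form ADV amendment 48 days ago vs limit 60 → met
8. fidelity bond $650,000 ≥ $425,000 → met
Not met: 4, 6

4, 6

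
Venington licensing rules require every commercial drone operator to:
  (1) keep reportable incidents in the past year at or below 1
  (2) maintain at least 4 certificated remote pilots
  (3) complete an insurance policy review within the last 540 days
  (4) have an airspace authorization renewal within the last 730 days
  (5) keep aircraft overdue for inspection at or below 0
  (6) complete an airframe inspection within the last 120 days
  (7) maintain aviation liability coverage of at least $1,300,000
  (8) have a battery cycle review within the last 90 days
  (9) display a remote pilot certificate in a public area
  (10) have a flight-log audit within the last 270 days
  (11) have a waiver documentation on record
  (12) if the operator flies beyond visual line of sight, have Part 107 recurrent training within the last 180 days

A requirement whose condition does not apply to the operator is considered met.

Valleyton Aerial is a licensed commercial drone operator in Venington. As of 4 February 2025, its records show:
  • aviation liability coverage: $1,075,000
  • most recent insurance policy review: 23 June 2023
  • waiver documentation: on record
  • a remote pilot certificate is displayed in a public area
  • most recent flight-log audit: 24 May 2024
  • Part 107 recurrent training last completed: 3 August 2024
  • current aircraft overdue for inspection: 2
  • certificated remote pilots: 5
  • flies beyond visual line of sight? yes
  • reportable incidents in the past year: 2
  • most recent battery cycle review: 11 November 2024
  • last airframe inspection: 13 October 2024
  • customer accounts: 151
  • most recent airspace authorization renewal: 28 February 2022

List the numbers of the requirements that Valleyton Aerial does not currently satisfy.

1, 3, 4, 5, 7, 12

1. reportable incidents in the past year 2 > 1 → not met
2. certificated remote pilots 5 ≥ 4 → met
3. insurance policy review 592 days ago vs limit 540 → not met
4. airspace authorization renewal 1072 days ago vs limit 730 → not met
5. aircraft overdue for inspection 2 > 0 → not met
6. airframe inspection 114 days ago vs limit 120 → met
7. aviation liability coverage $1,075,000 < $1,300,000 → not met
8. battery cycle review 85 days ago vs limit 90 → met
9. remote pilot certificate present → met
10. flight-log audit 256 days ago vs limit 270 → met
11. waiver documentation present → met
12. condition 'flies beyond visual line of sight' holds; Part 107 recurrent training 185 days ago vs limit 180 → not met
Not met: 1, 3, 4, 5, 7, 12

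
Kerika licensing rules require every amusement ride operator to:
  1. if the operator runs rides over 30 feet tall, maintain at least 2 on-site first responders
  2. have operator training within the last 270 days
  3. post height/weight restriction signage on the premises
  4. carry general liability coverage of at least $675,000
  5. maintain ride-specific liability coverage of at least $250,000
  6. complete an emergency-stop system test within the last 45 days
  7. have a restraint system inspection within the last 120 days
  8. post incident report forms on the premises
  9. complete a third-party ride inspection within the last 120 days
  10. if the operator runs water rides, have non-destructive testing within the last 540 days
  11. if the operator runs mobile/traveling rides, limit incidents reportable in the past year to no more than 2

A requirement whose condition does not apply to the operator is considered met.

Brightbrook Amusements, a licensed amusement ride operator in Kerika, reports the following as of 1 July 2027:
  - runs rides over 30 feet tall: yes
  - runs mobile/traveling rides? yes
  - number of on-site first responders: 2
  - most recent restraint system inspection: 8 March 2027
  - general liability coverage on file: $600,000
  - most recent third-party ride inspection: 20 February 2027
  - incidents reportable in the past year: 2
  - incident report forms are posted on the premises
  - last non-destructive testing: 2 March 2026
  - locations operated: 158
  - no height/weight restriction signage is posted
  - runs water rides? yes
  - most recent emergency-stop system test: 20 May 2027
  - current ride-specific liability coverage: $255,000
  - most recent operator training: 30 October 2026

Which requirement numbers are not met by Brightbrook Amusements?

3, 4, 9

1. condition 'runs rides over 30 feet tall' holds; on-site first responders 2 ≥ 2 → met
2. operator training 244 days ago vs limit 270 → met
3. height/weight restriction signage absent → not met
4. general liability coverage $600,000 < $675,000 → not met
5. ride-specific liability coverage $255,000 ≥ $250,000 → met
6. emergency-stop system test 42 days ago vs limit 45 → met
7. restraint system inspection 115 days ago vs limit 120 → met
8. incident report forms present → met
9. third-party ride inspection 131 days ago vs limit 120 → not met
10. condition 'runs water rides' holds; non-destructive testing 486 days ago vs limit 540 → met
11. condition 'runs mobile/traveling rides' holds; incidents reportable in the past year 2 ≤ 2 → met
Not met: 3, 4, 9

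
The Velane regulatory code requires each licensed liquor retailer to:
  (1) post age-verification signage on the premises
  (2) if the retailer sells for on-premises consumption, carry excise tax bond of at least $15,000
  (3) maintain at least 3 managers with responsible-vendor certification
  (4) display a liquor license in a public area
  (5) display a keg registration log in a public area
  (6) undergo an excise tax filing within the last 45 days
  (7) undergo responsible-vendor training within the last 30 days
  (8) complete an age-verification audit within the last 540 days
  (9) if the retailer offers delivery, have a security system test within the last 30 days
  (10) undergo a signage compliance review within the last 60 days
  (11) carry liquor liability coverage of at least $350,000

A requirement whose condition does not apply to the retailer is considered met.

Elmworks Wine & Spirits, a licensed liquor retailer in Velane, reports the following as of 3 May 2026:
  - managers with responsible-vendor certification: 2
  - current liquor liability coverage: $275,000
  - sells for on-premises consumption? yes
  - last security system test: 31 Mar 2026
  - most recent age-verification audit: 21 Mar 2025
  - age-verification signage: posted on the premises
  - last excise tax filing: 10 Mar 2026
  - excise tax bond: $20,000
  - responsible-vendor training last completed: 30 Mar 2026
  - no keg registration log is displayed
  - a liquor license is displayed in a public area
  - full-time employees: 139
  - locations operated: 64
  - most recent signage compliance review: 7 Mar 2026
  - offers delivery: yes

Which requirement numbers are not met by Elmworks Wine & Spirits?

3, 5, 6, 7, 9, 11

1. age-verification signage present → met
2. condition 'sells for on-premises consumption' holds; excise tax bond $20,000 ≥ $15,000 → met
3. managers with responsible-vendor certification 2 < 3 → not met
4. liquor license present → met
5. keg registration log absent → not met
6. excise tax filing 54 days ago vs limit 45 → not met
7. responsible-vendor training 34 days ago vs limit 30 → not met
8. age-verification audit 408 days ago vs limit 540 → met
9. condition 'offers delivery' holds; security system test 33 days ago vs limit 30 → not met
10. signage compliance review 57 days ago vs limit 60 → met
11. liquor liability coverage $275,000 < $350,000 → not met
Not met: 3, 5, 6, 7, 9, 11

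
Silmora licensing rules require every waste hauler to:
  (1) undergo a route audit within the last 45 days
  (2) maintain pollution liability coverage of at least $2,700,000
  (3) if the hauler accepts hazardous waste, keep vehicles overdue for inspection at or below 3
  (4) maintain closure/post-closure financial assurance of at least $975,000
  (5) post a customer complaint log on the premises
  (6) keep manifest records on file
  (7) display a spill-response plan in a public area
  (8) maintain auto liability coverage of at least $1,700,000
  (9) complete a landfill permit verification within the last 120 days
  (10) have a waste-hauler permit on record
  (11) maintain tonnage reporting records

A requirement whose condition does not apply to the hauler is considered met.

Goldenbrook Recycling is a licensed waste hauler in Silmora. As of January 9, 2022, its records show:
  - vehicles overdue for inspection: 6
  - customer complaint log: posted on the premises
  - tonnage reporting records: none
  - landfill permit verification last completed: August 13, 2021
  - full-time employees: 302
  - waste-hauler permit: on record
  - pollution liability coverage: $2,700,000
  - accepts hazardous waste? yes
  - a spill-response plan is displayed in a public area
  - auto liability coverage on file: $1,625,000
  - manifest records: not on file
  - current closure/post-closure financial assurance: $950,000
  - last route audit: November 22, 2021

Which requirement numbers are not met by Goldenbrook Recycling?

1, 3, 4, 6, 8, 9, 11

1. route audit 48 days ago vs limit 45 → not met
2. pollution liability coverage $2,700,000 ≥ $2,700,000 → met
3. condition 'accepts hazardous waste' holds; vehicles overdue for inspection 6 > 3 → not met
4. closure/post-closure financial assurance $950,000 < $975,000 → not met
5. customer complaint log present → met
6. manifest records absent → not met
7. spill-response plan present → met
8. auto liability coverage $1,625,000 < $1,700,000 → not met
9. landfill permit verification 149 days ago vs limit 120 → not met
10. waste-hauler permit present → met
11. tonnage reporting records absent → not met
Not met: 1, 3, 4, 6, 8, 9, 11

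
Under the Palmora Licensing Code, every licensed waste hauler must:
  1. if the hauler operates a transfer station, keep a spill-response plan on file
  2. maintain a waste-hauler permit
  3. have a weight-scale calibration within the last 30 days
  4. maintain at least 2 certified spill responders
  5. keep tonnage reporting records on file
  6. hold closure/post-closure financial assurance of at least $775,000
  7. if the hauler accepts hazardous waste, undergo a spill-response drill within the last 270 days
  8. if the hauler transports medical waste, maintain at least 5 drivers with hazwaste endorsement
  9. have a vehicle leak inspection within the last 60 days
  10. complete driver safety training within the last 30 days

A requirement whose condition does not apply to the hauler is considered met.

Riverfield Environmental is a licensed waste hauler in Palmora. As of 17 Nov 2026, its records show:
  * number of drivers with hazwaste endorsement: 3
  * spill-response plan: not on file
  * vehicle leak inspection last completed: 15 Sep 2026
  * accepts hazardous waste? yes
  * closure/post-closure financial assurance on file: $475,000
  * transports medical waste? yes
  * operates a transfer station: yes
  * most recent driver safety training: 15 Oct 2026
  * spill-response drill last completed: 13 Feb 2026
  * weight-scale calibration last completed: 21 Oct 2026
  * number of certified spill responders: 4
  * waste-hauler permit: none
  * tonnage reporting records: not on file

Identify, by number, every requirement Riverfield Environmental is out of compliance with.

1, 2, 5, 6, 7, 8, 9, 10

1. condition 'operates a transfer station' holds; spill-response plan absent → not met
2. waste-hauler permit absent → not met
3. weight-scale calibration 27 days ago vs limit 30 → met
4. certified spill responders 4 ≥ 2 → met
5. tonnage reporting records absent → not met
6. closure/post-closure financial assurance $475,000 < $775,000 → not met
7. condition 'accepts hazardous waste' holds; spill-response drill 277 days ago vs limit 270 → not met
8. condition 'transports medical waste' holds; drivers with hazwaste endorsement 3 < 5 → not met
9. vehicle leak inspection 63 days ago vs limit 60 → not met
10. driver safety training 33 days ago vs limit 30 → not met
Not met: 1, 2, 5, 6, 7, 8, 9, 10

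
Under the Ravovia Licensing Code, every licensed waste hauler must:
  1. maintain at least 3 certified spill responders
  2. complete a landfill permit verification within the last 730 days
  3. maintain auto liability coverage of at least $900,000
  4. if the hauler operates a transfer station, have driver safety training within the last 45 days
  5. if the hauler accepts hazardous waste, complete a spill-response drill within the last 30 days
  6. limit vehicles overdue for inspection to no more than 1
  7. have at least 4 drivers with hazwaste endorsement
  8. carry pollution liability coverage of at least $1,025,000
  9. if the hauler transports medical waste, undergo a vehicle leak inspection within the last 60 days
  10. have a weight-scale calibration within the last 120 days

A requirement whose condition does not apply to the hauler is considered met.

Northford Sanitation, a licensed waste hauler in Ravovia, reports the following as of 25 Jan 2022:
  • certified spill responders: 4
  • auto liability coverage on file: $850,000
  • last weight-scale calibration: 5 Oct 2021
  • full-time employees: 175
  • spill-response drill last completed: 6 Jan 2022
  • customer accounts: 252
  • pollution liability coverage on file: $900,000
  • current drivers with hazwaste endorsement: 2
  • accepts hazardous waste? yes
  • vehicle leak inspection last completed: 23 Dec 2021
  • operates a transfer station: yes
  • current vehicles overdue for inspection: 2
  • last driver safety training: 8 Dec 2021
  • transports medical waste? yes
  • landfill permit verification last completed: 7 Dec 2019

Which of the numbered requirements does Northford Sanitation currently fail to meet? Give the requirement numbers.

2, 3, 4, 6, 7, 8

1. certified spill responders 4 ≥ 3 → met
2. landfill permit verification 780 days ago vs limit 730 → not met
3. auto liability coverage $850,000 < $900,000 → not met
4. condition 'operates a transfer station' holds; driver safety training 48 days ago vs limit 45 → not met
5. condition 'accepts hazardous waste' holds; spill-response drill 19 days ago vs limit 30 → met
6. vehicles overdue for inspection 2 > 1 → not met
7. drivers with hazwaste endorsement 2 < 4 → not met
8. pollution liability coverage $900,000 < $1,025,000 → not met
9. condition 'transports medical waste' holds; vehicle leak inspection 33 days ago vs limit 60 → met
10. weight-scale calibration 112 days ago vs limit 120 → met
Not met: 2, 3, 4, 6, 7, 8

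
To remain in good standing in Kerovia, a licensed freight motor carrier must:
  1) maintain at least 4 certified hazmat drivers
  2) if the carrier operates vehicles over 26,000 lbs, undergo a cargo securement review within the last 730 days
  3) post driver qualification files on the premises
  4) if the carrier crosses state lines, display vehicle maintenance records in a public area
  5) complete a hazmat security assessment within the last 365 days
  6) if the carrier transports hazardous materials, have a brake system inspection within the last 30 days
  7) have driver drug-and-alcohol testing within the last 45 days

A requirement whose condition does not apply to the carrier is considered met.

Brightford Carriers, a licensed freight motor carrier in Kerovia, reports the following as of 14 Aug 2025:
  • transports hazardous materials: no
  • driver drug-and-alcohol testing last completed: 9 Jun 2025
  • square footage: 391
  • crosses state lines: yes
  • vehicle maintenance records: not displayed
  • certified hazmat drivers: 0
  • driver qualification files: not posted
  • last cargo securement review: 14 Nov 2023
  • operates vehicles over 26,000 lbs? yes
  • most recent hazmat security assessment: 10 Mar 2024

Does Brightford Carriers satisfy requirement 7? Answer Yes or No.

No

7. driver drug-and-alcohol testing 66 days ago vs limit 45 → not met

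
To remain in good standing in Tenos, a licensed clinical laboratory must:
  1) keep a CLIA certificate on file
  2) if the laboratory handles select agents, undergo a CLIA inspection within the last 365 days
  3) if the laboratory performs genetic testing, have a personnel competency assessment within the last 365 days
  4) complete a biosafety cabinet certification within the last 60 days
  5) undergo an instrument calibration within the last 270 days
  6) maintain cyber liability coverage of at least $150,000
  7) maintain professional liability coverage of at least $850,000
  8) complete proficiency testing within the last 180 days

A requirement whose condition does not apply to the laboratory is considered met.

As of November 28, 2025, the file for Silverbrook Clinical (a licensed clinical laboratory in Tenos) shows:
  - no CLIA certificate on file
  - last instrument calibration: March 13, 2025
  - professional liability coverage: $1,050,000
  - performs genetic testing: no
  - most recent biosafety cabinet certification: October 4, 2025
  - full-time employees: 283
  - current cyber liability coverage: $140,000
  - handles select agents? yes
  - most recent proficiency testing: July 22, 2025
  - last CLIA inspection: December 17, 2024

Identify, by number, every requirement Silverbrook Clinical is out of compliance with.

1. CLIA certificate absent → not met
2. condition 'handles select agents' holds; CLIA inspection 346 days ago vs limit 365 → met
3. condition 'performs genetic testing' does not hold → requirement n/a → met
4. biosafety cabinet certification 55 days ago vs limit 60 → met
5. instrument calibration 260 days ago vs limit 270 → met
6. cyber liability coverage $140,000 < $150,000 → not met
7. professional liability coverage $1,050,000 ≥ $850,000 → met
8. proficiency testing 129 days ago vs limit 180 → met
Not met: 1, 6

1, 6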